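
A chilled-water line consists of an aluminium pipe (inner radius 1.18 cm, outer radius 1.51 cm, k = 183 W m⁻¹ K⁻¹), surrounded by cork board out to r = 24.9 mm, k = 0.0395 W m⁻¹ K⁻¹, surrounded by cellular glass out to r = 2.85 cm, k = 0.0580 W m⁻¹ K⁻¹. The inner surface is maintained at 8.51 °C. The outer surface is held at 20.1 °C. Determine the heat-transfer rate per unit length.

Treat each layer as a resistance in series:
  R'_aluminium = ln(0.0151/0.0118)/(2πk) = 0.2466/(2π·183) = 2.145×10^-4 m·K/W
  R'_cork board = ln(0.0249/0.0151)/(2πk) = 0.5002/(2π·0.0395) = 2.015 m·K/W
  R'_cellular glass = ln(0.0285/0.0249)/(2πk) = 0.1350/(2π·0.0580) = 0.3705 m·K/W
ΣR = 2.145×10^-4 + 2.015 + 0.3705 = 2.386 m·K/W
Q' = ΔT/ΣR = (8.51 °C − 20.1 °C)/2.386 = -4.86 W/m
(Negative Q' ⇒ heat flows inward; heat gain = 4.86 W/m.)

Q' = 4.86 W/m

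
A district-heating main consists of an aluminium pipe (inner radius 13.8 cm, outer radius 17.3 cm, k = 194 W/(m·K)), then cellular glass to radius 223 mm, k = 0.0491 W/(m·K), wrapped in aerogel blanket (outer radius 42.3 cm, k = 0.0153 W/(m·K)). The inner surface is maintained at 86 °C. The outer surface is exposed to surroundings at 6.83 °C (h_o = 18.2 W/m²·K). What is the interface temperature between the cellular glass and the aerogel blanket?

Series thermal resistances, inner to outer:
  R'_aluminium = ln(0.173/0.138)/(2πk) = 0.2260/(2π·194) = 1.854×10^-4 m·K/W
  R'_cellular glass = ln(0.223/0.173)/(2πk) = 0.2539/(2π·0.0491) = 0.8229 m·K/W
  R'_aerogel blanket = ln(0.423/0.223)/(2πk) = 0.6402/(2π·0.0153) = 6.660 m·K/W
  R'_conv,out = 1/(2πr h) = 1/(2π·0.423·18.2) = 0.02067 m·K/W
ΣR = 1.854×10^-4 + 0.8229 + 6.660 + 0.02067 = 7.504 m·K/W
Q' = ΔT/ΣR = (86 °C − 6.83 °C)/7.504 = 10.55 W/m
From the inner boundary to the cellular glass/aerogel blanket interface, ΣR_partial = 0.8231 m·K/W.
T_interface = T_in − Q'·ΣR_partial = 86 °C − (10.55)(0.8231) = 77.3 °C

T = 77.3 °C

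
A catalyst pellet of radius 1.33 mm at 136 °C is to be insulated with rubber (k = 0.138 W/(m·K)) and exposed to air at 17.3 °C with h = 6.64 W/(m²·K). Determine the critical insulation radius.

For a sphere, r_cr = 2k_ins/h = 2·0.138/6.64 = 0.0416 m = 4.16 cm

r_cr = 4.16 cm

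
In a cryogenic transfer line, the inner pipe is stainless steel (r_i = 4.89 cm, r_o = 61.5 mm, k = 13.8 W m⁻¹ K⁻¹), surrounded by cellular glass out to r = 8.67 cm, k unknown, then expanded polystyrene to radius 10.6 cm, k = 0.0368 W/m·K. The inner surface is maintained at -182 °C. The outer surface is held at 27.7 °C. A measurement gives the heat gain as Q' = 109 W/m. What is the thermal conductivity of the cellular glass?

k = 0.0520 W/m·K

ΣR = ΔT/Q' = |-182 − 27.7|/109 = 1.924 m·K/W
Known resistances:
  R'_stainless steel = ln(0.0615/0.0489)/(2πk) = 0.2293/(2π·13.8) = 0.002644 m·K/W
  R'_expanded polystyrene = ln(0.106/0.0867)/(2πk) = 0.2010/(2π·0.0368) = 0.8692 m·K/W
R_cellular glass = ΣR − ΣR_known = 1.924 − 0.8718 = 1.052 m·K/W
ln(r₂/r₁)/(2πk) = 1.052 ⇒ k = 0.3434/(2π·1.052) = 0.0520 W/m·K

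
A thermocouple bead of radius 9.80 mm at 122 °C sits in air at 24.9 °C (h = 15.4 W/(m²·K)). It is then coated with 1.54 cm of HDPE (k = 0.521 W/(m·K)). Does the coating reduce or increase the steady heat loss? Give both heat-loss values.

Critical radius for a sphere: r_cr = 2k/h = 0.0677 m = 6.77 cm.
Outer radius after coating: r₂ = 0.00980 + 0.0154 = 0.02520 m.
Since r₁ < r_cr and r₂ ≤ r_cr, the coating moves toward the maximum at r_cr — heat loss rises.
Bare: R = 1/(4πr₁²h) = 53.80 K/W; Q = 97.1/53.80 = 1.80 W.
Coated: R = R_cond + R_conv = 17.66 K/W; Q = 97.1/17.66 = 5.50 W.

increases: 1.80 → 5.50 W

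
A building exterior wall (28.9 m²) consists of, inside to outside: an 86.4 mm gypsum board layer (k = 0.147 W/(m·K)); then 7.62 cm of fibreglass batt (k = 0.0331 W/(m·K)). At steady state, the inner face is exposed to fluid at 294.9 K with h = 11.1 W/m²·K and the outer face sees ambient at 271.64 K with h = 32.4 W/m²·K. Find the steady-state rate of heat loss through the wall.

Series thermal resistances, inner to outer:
  R_conv,in = 1/(hA) = 1/(11.1·28.9) = 0.003117 K/W
  R_gypsum board = L/(kA) = 0.0864/(0.147·28.9) = 0.02034 K/W
  R_fibreglass batt = L/(kA) = 0.0762/(0.0331·28.9) = 0.07966 K/W
  R_conv,out = 1/(hA) = 1/(32.4·28.9) = 0.001068 K/W
ΣR = 0.003117 + 0.02034 + 0.07966 + 0.001068 = 0.1042 K/W
Q = ΔT/ΣR = (294.9 K − 271.64 K)/0.1042 = 223 W

Q = 223 W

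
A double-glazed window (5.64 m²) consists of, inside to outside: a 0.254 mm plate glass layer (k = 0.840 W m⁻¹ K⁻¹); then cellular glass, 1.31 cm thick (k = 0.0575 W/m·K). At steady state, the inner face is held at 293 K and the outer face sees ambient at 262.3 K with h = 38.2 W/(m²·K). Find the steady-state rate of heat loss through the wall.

Q = 681 W

Treat each layer as a resistance in series:
  R_plate glass = L/(kA) = 2.54×10^-4/(0.840·5.64) = 5.361×10^-5 K/W
  R_cellular glass = L/(kA) = 0.0131/(0.0575·5.64) = 0.04039 K/W
  R_conv,out = 1/(hA) = 1/(38.2·5.64) = 0.004641 K/W
ΣR = 5.361×10^-5 + 0.04039 + 0.004641 = 0.04508 K/W
Q = ΔT/ΣR = (293 K − 262.3 K)/0.04508 = 681 W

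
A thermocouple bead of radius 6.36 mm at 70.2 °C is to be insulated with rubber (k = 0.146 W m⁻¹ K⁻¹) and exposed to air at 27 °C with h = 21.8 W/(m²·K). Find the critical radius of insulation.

r_cr = 1.34 cm

For a sphere, r_cr = 2k_ins/h = 2·0.146/21.8 = 0.0134 m = 1.34 cm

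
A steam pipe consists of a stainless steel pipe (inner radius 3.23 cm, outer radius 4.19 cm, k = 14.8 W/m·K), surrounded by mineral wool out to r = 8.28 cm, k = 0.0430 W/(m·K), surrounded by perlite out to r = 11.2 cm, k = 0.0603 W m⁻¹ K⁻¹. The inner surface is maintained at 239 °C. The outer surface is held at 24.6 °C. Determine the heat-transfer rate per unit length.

Q' = 64.6 W/m

Treat each layer as a resistance in series:
  R'_stainless steel = ln(0.0419/0.0323)/(2πk) = 0.2602/(2π·14.8) = 0.002798 m·K/W
  R'_mineral wool = ln(0.0828/0.0419)/(2πk) = 0.6811/(2π·0.0430) = 2.521 m·K/W
  R'_perlite = ln(0.112/0.0828)/(2πk) = 0.3021/(2π·0.0603) = 0.7973 m·K/W
ΣR = 0.002798 + 2.521 + 0.7973 = 3.321 m·K/W
Q' = ΔT/ΣR = (239 °C − 24.6 °C)/3.321 = 64.6 W/m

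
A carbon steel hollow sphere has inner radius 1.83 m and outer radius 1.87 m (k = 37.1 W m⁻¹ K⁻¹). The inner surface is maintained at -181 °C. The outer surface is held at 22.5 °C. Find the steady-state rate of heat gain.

Q = 4πk·ΔT/(1/r₁ − 1/r₂) = 4π × 37.1 × 203.5 / (1/1.83 − 1/1.87) = 8.12×10^6 W

Q = 8.12×10^6 W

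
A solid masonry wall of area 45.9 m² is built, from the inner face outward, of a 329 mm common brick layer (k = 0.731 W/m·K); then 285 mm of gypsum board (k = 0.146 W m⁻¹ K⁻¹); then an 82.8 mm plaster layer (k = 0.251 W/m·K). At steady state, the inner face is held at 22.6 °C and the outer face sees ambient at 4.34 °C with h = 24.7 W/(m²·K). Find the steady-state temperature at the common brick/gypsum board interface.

Resistance network (inner→outer):
  R_common brick = L/(kA) = 0.329/(0.731·45.9) = 0.009805 K/W
  R_gypsum board = L/(kA) = 0.285/(0.146·45.9) = 0.04253 K/W
  R_plaster = L/(kA) = 0.0828/(0.251·45.9) = 0.007187 K/W
  R_conv,out = 1/(hA) = 1/(24.7·45.9) = 8.820×10^-4 K/W
ΣR = 0.009805 + 0.04253 + 0.007187 + 8.820×10^-4 = 0.06040 K/W
Q = ΔT/ΣR = (22.6 °C − 4.34 °C)/0.06040 = 302.3 W
From the inner boundary to the common brick/gypsum board interface, ΣR_partial = 0.009805 K/W.
T_interface = T_in − Q·ΣR_partial = 22.6 °C − (302.3)(0.009805) = 19.6 °C

T = 19.6 °C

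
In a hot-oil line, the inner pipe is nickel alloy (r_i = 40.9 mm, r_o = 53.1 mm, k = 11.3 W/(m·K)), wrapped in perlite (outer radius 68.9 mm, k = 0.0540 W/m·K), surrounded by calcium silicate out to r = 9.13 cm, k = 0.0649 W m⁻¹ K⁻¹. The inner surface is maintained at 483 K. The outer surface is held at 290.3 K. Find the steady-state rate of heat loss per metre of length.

Series thermal resistances, inner to outer:
  R'_nickel alloy = ln(0.0531/0.0409)/(2πk) = 0.2610/(2π·11.3) = 0.003677 m·K/W
  R'_perlite = ln(0.0689/0.0531)/(2πk) = 0.2605/(2π·0.0540) = 0.7677 m·K/W
  R'_calcium silicate = ln(0.0913/0.0689)/(2πk) = 0.2815/(2π·0.0649) = 0.6903 m·K/W
ΣR = 0.003677 + 0.7677 + 0.6903 = 1.462 m·K/W
Q' = ΔT/ΣR = (483 K − 290.3 K)/1.462 = 132 W/m

Q' = 132 W/m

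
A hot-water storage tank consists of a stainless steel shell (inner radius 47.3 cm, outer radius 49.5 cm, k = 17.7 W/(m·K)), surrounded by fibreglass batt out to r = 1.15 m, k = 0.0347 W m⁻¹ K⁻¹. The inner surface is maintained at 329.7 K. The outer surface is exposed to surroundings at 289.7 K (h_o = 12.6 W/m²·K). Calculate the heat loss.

Q = 15.1 W

Resistance network (inner→outer):
  R_stainless steel = (1/0.473 − 1/0.495)/(4πk) = 0.09396/(4π·17.7) = 4.224×10^-4 K/W
  R_fibreglass batt = (1/0.495 − 1/1.15)/(4πk) = 1.151/(4π·0.0347) = 2.639 K/W
  R_conv,out = 1/(4πr²h) = 1/(4π·1.15²·12.6) = 0.004776 K/W
ΣR = 4.224×10^-4 + 2.639 + 0.004776 = 2.644 K/W
Q = ΔT/ΣR = (329.7 K − 289.7 K)/2.644 = 15.1 W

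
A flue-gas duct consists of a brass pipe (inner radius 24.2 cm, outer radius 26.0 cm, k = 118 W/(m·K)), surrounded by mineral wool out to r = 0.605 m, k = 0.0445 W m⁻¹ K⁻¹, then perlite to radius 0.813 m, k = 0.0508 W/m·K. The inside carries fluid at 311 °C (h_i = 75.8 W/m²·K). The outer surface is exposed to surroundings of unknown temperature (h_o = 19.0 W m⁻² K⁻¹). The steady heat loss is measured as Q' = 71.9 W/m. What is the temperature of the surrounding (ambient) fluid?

Sum the resistances:
  R'_conv,in = 1/(2πr h) = 1/(2π·0.242·75.8) = 0.008676 m·K/W
  R'_brass = ln(0.260/0.242)/(2πk) = 0.07174/(2π·118) = 9.677×10^-5 m·K/W
  R'_mineral wool = ln(0.605/0.260)/(2πk) = 0.8445/(2π·0.0445) = 3.021 m·K/W
  R'_perlite = ln(0.813/0.605)/(2πk) = 0.2955/(2π·0.0508) = 0.9258 m·K/W
  R'_conv,out = 1/(2πr h) = 1/(2π·0.813·19.0) = 0.01030 m·K/W
ΣR = 3.965 m·K/W
ΔT = Q'·ΣR = 71.9 × 3.965 = 285.1 K
Heat flows outward, so T_out = T_in − ΔT = 311 − 285.1 = 25.9 °C

T_out = 25.9 °C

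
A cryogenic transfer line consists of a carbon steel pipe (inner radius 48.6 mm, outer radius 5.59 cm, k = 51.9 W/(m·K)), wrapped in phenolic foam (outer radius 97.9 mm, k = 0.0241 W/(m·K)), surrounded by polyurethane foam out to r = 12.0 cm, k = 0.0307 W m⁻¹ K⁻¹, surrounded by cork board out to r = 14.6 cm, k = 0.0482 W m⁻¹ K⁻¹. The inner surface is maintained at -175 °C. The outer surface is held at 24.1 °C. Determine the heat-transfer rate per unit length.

Resistance network (inner→outer):
  R'_carbon steel = ln(0.0559/0.0486)/(2πk) = 0.1399/(2π·51.9) = 4.291×10^-4 m·K/W
  R'_phenolic foam = ln(0.0979/0.0559)/(2πk) = 0.5604/(2π·0.0241) = 3.701 m·K/W
  R'_polyurethane foam = ln(0.120/0.0979)/(2πk) = 0.2035/(2π·0.0307) = 1.055 m·K/W
  R'_cork board = ln(0.146/0.120)/(2πk) = 0.1961/(2π·0.0482) = 0.6476 m·K/W
ΣR = 4.291×10^-4 + 3.701 + 1.055 + 0.6476 = 5.404 m·K/W
Q' = ΔT/ΣR = (-175 °C − 24.1 °C)/5.404 = -36.8 W/m
(Negative Q' ⇒ heat flows inward; heat gain = 36.8 W/m.)

Q' = 36.8 W/m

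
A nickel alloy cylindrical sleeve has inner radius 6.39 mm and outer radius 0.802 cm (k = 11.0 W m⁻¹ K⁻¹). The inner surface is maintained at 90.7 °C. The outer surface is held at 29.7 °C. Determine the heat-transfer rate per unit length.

Q' = 2πk·ΔT/ln(r₂/r₁) = 2π × 11.0 × 61 / ln(0.00802/0.00639) = 18600 W/m

Q' = 18.6 kW/m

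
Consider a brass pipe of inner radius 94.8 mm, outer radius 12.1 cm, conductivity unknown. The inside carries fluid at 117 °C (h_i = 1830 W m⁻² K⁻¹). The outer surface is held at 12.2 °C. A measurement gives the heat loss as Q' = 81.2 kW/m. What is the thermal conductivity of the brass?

k = 104 W/m·K

ΣR = ΔT/Q' = |117 − 12.2|/81200 = 0.001291 m·K/W
Known resistances:
  R'_conv,in = 1/(2πr h) = 1/(2π·0.0948·1830) = 9.174×10^-4 m·K/W
R_brass = ΣR − ΣR_known = 0.001291 − 9.174×10^-4 = 3.736×10^-4 m·K/W
ln(r₂/r₁)/(2πk) = 3.736×10^-4 ⇒ k = 0.2440/(2π·3.736×10^-4) = 104 W/m·K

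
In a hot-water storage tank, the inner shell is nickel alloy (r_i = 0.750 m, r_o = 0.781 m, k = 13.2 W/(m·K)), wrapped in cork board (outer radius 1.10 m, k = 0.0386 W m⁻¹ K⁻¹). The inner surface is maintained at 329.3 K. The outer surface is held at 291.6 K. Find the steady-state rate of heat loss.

Q = 49.2 W

Resistance network (inner→outer):
  R_nickel alloy = (1/0.750 − 1/0.781)/(4πk) = 0.05292/(4π·13.2) = 3.191×10^-4 K/W
  R_cork board = (1/0.781 − 1/1.10)/(4πk) = 0.3713/(4π·0.0386) = 0.7655 K/W
ΣR = 3.191×10^-4 + 0.7655 = 0.7658 K/W
Q = ΔT/ΣR = (329.3 K − 291.6 K)/0.7658 = 49.2 W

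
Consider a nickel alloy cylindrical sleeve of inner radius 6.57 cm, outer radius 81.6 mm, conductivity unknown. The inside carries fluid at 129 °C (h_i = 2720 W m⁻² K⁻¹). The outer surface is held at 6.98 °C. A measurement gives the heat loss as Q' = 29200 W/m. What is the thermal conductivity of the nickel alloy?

k = 10.5 W/m·K

ΣR = ΔT/Q' = |129 − 6.98|/29200 = 0.004179 m·K/W
Known resistances:
  R'_conv,in = 1/(2πr h) = 1/(2π·0.0657·2720) = 8.906×10^-4 m·K/W
R_nickel alloy = ΣR − ΣR_known = 0.004179 − 8.906×10^-4 = 0.003288 m·K/W
ln(r₂/r₁)/(2πk) = 0.003288 ⇒ k = 0.2167/(2π·0.003288) = 10.5 W/m·K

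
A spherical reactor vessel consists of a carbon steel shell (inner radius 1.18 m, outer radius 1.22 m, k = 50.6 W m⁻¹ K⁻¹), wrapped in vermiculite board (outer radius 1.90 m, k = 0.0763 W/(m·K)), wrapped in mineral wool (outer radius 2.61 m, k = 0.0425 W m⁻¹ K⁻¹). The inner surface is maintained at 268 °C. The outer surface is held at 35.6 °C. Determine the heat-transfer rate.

Treat each layer as a resistance in series:
  R_carbon steel = (1/1.18 − 1/1.22)/(4πk) = 0.02779/(4π·50.6) = 4.370×10^-5 K/W
  R_vermiculite board = (1/1.22 − 1/1.90)/(4πk) = 0.2934/(4π·0.0763) = 0.3060 K/W
  R_mineral wool = (1/1.90 − 1/2.61)/(4πk) = 0.1432/(4π·0.0425) = 0.2681 K/W
ΣR = 4.370×10^-5 + 0.3060 + 0.2681 = 0.5741 K/W
Q = ΔT/ΣR = (268 °C − 35.6 °C)/0.5741 = 405 W

Q = 405 W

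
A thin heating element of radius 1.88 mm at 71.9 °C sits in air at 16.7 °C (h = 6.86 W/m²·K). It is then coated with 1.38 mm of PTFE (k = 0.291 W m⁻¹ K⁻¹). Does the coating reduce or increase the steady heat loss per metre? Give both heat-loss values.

Critical radius for a cylinder: r_cr = k/h = 0.0424 m = 4.24 cm.
Outer radius after coating: r₂ = 0.00188 + 0.00138 = 0.00326 m.
Since r₁ < r_cr and r₂ ≤ r_cr, the coating moves toward the maximum at r_cr — heat loss rises.
Bare: R = 1/(2πr₁h) = 12.34 m·K/W; Q = 55.2/12.34 = 4.47 W/m.
Coated: R = R_cond + R_conv = 7.418 m·K/W; Q = 55.2/7.418 = 7.44 W/m.

increases: 4.47 → 7.44 W/m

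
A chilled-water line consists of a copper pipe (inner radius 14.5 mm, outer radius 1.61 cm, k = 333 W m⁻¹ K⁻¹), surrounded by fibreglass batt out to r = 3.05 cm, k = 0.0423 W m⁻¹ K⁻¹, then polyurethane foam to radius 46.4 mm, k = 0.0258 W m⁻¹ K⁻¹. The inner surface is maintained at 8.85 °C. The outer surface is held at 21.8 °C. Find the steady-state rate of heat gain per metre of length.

Treat each layer as a resistance in series:
  R'_copper = ln(0.0161/0.0145)/(2πk) = 0.1047/(2π·333) = 5.003×10^-5 m·K/W
  R'_fibreglass batt = ln(0.0305/0.0161)/(2πk) = 0.6389/(2π·0.0423) = 2.404 m·K/W
  R'_polyurethane foam = ln(0.0464/0.0305)/(2πk) = 0.4196/(2π·0.0258) = 2.588 m·K/W
ΣR = 5.003×10^-5 + 2.404 + 2.588 = 4.992 m·K/W
Q' = ΔT/ΣR = (8.85 °C − 21.8 °C)/4.992 = -2.59 W/m
(Negative Q' ⇒ heat flows inward; heat gain = 2.59 W/m.)

Q' = 2.59 W/m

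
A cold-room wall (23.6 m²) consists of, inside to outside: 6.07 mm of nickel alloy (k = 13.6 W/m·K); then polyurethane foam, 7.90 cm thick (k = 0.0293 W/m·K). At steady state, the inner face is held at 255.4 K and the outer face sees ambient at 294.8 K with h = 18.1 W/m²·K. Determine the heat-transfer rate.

Q = 338 W

Series thermal resistances, inner to outer:
  R_nickel alloy = L/(kA) = 0.00607/(13.6·23.6) = 1.891×10^-5 K/W
  R_polyurethane foam = L/(kA) = 0.0790/(0.0293·23.6) = 0.1142 K/W
  R_conv,out = 1/(hA) = 1/(18.1·23.6) = 0.002341 K/W
ΣR = 1.891×10^-5 + 0.1142 + 0.002341 = 0.1166 K/W
Q = ΔT/ΣR = (255.4 K − 294.8 K)/0.1166 = -338 W
(Negative Q ⇒ heat flows inward; heat gain = 338 W.)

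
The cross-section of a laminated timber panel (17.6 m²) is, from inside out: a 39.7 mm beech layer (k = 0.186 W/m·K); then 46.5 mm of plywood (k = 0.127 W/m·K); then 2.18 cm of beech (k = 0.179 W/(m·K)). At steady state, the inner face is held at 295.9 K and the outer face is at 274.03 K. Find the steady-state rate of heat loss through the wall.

Q = 549 W

Series thermal resistances, inner to outer:
  R_beech = L/(kA) = 0.0397/(0.186·17.6) = 0.01213 K/W
  R_plywood = L/(kA) = 0.0465/(0.127·17.6) = 0.02080 K/W
  R_beech = L/(kA) = 0.0218/(0.179·17.6) = 0.006920 K/W
ΣR = 0.01213 + 0.02080 + 0.006920 = 0.03985 K/W
Q = ΔT/ΣR = (295.9 K − 274.03 K)/0.03985 = 549 W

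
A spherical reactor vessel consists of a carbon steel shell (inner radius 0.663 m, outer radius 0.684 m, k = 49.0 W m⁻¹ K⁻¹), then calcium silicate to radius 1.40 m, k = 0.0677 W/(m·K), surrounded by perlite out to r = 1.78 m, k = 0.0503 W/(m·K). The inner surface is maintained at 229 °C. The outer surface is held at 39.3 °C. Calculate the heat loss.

Series thermal resistances, inner to outer:
  R_carbon steel = (1/0.663 − 1/0.684)/(4πk) = 0.04631/(4π·49.0) = 7.520×10^-5 K/W
  R_calcium silicate = (1/0.684 − 1/1.40)/(4πk) = 0.7477/(4π·0.0677) = 0.8789 K/W
  R_perlite = (1/1.40 − 1/1.78)/(4πk) = 0.1525/(4π·0.0503) = 0.2412 K/W
ΣR = 7.520×10^-5 + 0.8789 + 0.2412 = 1.120 K/W
Q = ΔT/ΣR = (229 °C − 39.3 °C)/1.120 = 169 W

Q = 169 W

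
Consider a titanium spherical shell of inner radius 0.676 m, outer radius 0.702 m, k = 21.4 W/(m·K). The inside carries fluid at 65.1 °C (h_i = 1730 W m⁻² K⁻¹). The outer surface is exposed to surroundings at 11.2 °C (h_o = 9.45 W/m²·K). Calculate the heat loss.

Series thermal resistances, inner to outer:
  R_conv,in = 1/(4πr²h) = 1/(4π·0.676²·1730) = 1.007×10^-4 K/W
  R_titanium = (1/0.676 − 1/0.702)/(4πk) = 0.05479/(4π·21.4) = 2.037×10^-4 K/W
  R_conv,out = 1/(4πr²h) = 1/(4π·0.702²·9.45) = 0.01709 K/W
ΣR = 1.007×10^-4 + 2.037×10^-4 + 0.01709 = 0.01739 K/W
Q = ΔT/ΣR = (65.1 °C − 11.2 °C)/0.01739 = 3100 W

Q = 3100 W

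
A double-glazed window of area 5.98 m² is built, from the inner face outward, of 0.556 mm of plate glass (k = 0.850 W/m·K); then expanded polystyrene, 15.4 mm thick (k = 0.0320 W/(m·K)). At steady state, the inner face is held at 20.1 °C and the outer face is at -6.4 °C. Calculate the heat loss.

Series thermal resistances, inner to outer:
  R_plate glass = L/(kA) = 5.56×10^-4/(0.850·5.98) = 1.094×10^-4 K/W
  R_expanded polystyrene = L/(kA) = 0.0154/(0.0320·5.98) = 0.08048 K/W
ΣR = 1.094×10^-4 + 0.08048 = 0.08059 K/W
Q = ΔT/ΣR = (20.1 °C − -6.4 °C)/0.08059 = 329 W

Q = 329 W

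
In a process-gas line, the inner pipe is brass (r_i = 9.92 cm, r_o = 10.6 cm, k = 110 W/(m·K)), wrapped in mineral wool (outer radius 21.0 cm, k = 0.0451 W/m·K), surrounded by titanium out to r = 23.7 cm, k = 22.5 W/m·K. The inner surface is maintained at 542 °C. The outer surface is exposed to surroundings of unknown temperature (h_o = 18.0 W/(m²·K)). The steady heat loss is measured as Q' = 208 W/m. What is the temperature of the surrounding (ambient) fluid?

T_out = 32.2 °C

Sum the resistances:
  R'_brass = ln(0.106/0.0992)/(2πk) = 0.06630/(2π·110) = 9.593×10^-5 m·K/W
  R'_mineral wool = ln(0.210/0.106)/(2πk) = 0.6837/(2π·0.0451) = 2.413 m·K/W
  R'_titanium = ln(0.237/0.210)/(2πk) = 0.1210/(2π·22.5) = 8.556×10^-4 m·K/W
  R'_conv,out = 1/(2πr h) = 1/(2π·0.237·18.0) = 0.03731 m·K/W
ΣR = 2.451 m·K/W
ΔT = Q'·ΣR = 208 × 2.451 = 509.8 K
Heat flows outward, so T_out = T_in − ΔT = 542 − 509.8 = 32.2 °C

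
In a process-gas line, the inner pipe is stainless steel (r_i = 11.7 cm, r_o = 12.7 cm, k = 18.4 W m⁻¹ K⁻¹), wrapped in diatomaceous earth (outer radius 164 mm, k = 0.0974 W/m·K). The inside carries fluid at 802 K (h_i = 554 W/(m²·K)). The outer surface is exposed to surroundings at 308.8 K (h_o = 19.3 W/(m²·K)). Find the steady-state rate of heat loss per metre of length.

Q' = 1050 W/m

Treat each layer as a resistance in series:
  R'_conv,in = 1/(2πr h) = 1/(2π·0.117·554) = 0.002455 m·K/W
  R'_stainless steel = ln(0.127/0.117)/(2πk) = 0.08201/(2π·18.4) = 7.094×10^-4 m·K/W
  R'_diatomaceous earth = ln(0.164/0.127)/(2πk) = 0.2557/(2π·0.0974) = 0.4178 m·K/W
  R'_conv,out = 1/(2πr h) = 1/(2π·0.164·19.3) = 0.05028 m·K/W
ΣR = 0.002455 + 7.094×10^-4 + 0.4178 + 0.05028 = 0.4712 m·K/W
Q' = ΔT/ΣR = (802 K − 308.8 K)/0.4712 = 1050 W/m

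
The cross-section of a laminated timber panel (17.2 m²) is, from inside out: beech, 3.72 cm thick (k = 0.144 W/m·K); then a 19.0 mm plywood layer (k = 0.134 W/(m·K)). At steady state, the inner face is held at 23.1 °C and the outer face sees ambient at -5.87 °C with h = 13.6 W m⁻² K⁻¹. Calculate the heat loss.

Treat each layer as a resistance in series:
  R_beech = L/(kA) = 0.0372/(0.144·17.2) = 0.01502 K/W
  R_plywood = L/(kA) = 0.0190/(0.134·17.2) = 0.008244 K/W
  R_conv,out = 1/(hA) = 1/(13.6·17.2) = 0.004275 K/W
ΣR = 0.01502 + 0.008244 + 0.004275 = 0.02754 K/W
Q = ΔT/ΣR = (23.1 °C − -5.87 °C)/0.02754 = 1050 W

Q = 1050 W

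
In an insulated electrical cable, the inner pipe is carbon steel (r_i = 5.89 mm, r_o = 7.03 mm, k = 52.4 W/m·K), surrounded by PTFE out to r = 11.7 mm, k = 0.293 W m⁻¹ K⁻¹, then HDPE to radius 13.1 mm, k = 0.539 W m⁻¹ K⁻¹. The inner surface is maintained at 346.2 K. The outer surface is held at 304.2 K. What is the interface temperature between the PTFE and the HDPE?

Series thermal resistances, inner to outer:
  R'_carbon steel = ln(0.00703/0.00589)/(2πk) = 0.1769/(2π·52.4) = 5.374×10^-4 m·K/W
  R'_PTFE = ln(0.0117/0.00703)/(2πk) = 0.5094/(2π·0.293) = 0.2767 m·K/W
  R'_HDPE = ln(0.0131/0.0117)/(2πk) = 0.1130/(2π·0.539) = 0.03337 m·K/W
ΣR = 5.374×10^-4 + 0.2767 + 0.03337 = 0.3106 m·K/W
Q' = ΔT/ΣR = (346.2 K − 304.2 K)/0.3106 = 135.2 W/m
From the inner boundary to the PTFE/HDPE interface, ΣR_partial = 0.2772 m·K/W.
T_interface = T_in − Q'·ΣR_partial = 346.2 K − (135.2)(0.2772) = 308.7 K

T = 308.7 K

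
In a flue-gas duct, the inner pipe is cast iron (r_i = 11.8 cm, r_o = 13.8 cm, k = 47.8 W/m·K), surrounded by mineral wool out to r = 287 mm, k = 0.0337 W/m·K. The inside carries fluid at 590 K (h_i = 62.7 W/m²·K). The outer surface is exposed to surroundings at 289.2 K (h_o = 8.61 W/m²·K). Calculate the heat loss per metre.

Series thermal resistances, inner to outer:
  R'_conv,in = 1/(2πr h) = 1/(2π·0.118·62.7) = 0.02151 m·K/W
  R'_cast iron = ln(0.138/0.118)/(2πk) = 0.1566/(2π·47.8) = 5.213×10^-4 m·K/W
  R'_mineral wool = ln(0.287/0.138)/(2πk) = 0.7322/(2π·0.0337) = 3.458 m·K/W
  R'_conv,out = 1/(2πr h) = 1/(2π·0.287·8.61) = 0.06441 m·K/W
ΣR = 0.02151 + 5.213×10^-4 + 3.458 + 0.06441 = 3.544 m·K/W
Q' = ΔT/ΣR = (590 K − 289.2 K)/3.544 = 84.9 W/m

Q' = 84.9 W/m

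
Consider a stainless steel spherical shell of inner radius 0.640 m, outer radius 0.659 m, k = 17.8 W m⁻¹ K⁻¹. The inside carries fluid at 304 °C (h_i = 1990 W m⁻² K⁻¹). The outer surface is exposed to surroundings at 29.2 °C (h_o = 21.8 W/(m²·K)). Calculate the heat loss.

Resistance network (inner→outer):
  R_conv,in = 1/(4πr²h) = 1/(4π·0.640²·1990) = 9.763×10^-5 K/W
  R_stainless steel = (1/0.640 − 1/0.659)/(4πk) = 0.04505/(4π·17.8) = 2.014×10^-4 K/W
  R_conv,out = 1/(4πr²h) = 1/(4π·0.659²·21.8) = 0.008405 K/W
ΣR = 9.763×10^-5 + 2.014×10^-4 + 0.008405 = 0.008704 K/W
Q = ΔT/ΣR = (304 °C − 29.2 °C)/0.008704 = 31600 W

Q = 31.6 kW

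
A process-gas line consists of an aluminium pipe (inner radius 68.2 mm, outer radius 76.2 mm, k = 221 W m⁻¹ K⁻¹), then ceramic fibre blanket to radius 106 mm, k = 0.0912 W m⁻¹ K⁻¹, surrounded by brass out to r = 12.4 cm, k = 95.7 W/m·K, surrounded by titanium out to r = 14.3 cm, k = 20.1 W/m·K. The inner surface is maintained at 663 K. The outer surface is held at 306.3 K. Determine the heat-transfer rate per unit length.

Q' = 618 W/m

Resistance network (inner→outer):
  R'_aluminium = ln(0.0762/0.0682)/(2πk) = 0.1109/(2π·221) = 7.988×10^-5 m·K/W
  R'_ceramic fibre blanket = ln(0.106/0.0762)/(2πk) = 0.3301/(2π·0.0912) = 0.5760 m·K/W
  R'_brass = ln(0.124/0.106)/(2πk) = 0.1568/(2π·95.7) = 2.608×10^-4 m·K/W
  R'_titanium = ln(0.143/0.124)/(2πk) = 0.1426/(2π·20.1) = 0.001129 m·K/W
ΣR = 7.988×10^-5 + 0.5760 + 2.608×10^-4 + 0.001129 = 0.5775 m·K/W
Q' = ΔT/ΣR = (663 K − 306.3 K)/0.5775 = 618 W/m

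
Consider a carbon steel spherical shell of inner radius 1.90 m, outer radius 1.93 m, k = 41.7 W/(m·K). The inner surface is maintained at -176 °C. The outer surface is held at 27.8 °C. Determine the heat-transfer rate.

Q = 4πk·ΔT/(1/r₁ − 1/r₂) = 4π × 41.7 × 203.8 / (1/1.90 − 1/1.93) = 1.31×10^7 W

Q = 13100 kW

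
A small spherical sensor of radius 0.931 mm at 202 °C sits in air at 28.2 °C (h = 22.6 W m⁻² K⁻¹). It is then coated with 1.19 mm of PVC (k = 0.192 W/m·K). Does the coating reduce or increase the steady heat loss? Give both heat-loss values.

increases: 0.0428 → 0.168 W

Critical radius for a sphere: r_cr = 2k/h = 0.0170 m = 1.70 cm.
Outer radius after coating: r₂ = 9.31×10^-4 + 0.00119 = 0.002121 m.
Since r₁ < r_cr and r₂ ≤ r_cr, the coating moves toward the maximum at r_cr — heat loss rises.
Bare: R = 1/(4πr₁²h) = 4062 K/W; Q = 173.8/4062 = 0.0428 W.
Coated: R = R_cond + R_conv = 1032 K/W; Q = 173.8/1032 = 0.168 W.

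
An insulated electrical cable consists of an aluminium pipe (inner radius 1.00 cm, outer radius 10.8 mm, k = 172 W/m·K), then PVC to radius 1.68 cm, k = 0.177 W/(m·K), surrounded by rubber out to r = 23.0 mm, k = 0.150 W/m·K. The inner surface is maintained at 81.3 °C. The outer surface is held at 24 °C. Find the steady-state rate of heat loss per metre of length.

Q' = 78.4 W/m

Treat each layer as a resistance in series:
  R'_aluminium = ln(0.0108/0.0100)/(2πk) = 0.07696/(2π·172) = 7.121×10^-5 m·K/W
  R'_PVC = ln(0.0168/0.0108)/(2πk) = 0.4418/(2π·0.177) = 0.3973 m·K/W
  R'_rubber = ln(0.0230/0.0168)/(2πk) = 0.3141/(2π·0.150) = 0.3333 m·K/W
ΣR = 7.121×10^-5 + 0.3973 + 0.3333 = 0.7307 m·K/W
Q' = ΔT/ΣR = (81.3 °C − 24 °C)/0.7307 = 78.4 W/m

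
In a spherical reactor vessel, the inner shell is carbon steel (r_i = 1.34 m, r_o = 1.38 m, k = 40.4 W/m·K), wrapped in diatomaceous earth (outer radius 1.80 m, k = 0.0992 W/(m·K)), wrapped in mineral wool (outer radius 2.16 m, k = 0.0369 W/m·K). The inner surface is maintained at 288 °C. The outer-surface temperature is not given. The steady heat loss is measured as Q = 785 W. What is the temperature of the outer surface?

T_out = 24.7 °C

Sum the resistances:
  R_carbon steel = (1/1.34 − 1/1.38)/(4πk) = 0.02163/(4π·40.4) = 4.261×10^-5 K/W
  R_diatomaceous earth = (1/1.38 − 1/1.80)/(4πk) = 0.1691/(4π·0.0992) = 0.1356 K/W
  R_mineral wool = (1/1.80 − 1/2.16)/(4πk) = 0.09259/(4π·0.0369) = 0.1997 K/W
ΣR = 0.3354 K/W
ΔT = Q·ΣR = 785 × 0.3354 = 263.3 K
Heat flows outward, so T_out = T_in − ΔT = 288 − 263.3 = 24.7 °C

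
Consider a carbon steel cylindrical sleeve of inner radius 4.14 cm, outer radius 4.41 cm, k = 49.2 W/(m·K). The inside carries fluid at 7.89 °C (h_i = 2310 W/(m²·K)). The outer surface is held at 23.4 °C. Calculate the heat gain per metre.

Treat each layer as a resistance in series:
  R'_conv,in = 1/(2πr h) = 1/(2π·0.0414·2310) = 0.001664 m·K/W
  R'_carbon steel = ln(0.0441/0.0414)/(2πk) = 0.06318/(2π·49.2) = 2.044×10^-4 m·K/W
ΣR = 0.001664 + 2.044×10^-4 = 0.001868 m·K/W
Q' = ΔT/ΣR = (7.89 °C − 23.4 °C)/0.001868 = -8300 W/m
(Negative Q' ⇒ heat flows inward; heat gain = 8300 W/m.)

Q' = 8300 W/m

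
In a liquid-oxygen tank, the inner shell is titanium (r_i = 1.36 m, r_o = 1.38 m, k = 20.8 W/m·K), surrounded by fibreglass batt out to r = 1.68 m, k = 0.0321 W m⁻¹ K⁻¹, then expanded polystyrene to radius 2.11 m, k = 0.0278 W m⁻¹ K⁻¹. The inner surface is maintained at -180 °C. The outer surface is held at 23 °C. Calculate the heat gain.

Q = 304 W

Series thermal resistances, inner to outer:
  R_titanium = (1/1.36 − 1/1.38)/(4πk) = 0.01066/(4π·20.8) = 4.077×10^-5 K/W
  R_fibreglass batt = (1/1.38 − 1/1.68)/(4πk) = 0.1294/(4π·0.0321) = 0.3208 K/W
  R_expanded polystyrene = (1/1.68 − 1/2.11)/(4πk) = 0.1213/(4π·0.0278) = 0.3472 K/W
ΣR = 4.077×10^-5 + 0.3208 + 0.3472 = 0.6680 K/W
Q = ΔT/ΣR = (-180 °C − 23 °C)/0.6680 = -304 W
(Negative Q ⇒ heat flows inward; heat gain = 304 W.)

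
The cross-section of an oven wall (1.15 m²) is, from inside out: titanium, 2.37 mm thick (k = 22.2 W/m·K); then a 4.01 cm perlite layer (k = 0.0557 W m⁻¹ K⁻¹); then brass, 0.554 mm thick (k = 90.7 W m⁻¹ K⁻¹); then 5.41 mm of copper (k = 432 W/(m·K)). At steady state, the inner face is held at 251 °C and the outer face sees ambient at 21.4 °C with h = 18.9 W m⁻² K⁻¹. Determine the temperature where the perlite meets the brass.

T = 37.1 °C

Resistance network (inner→outer):
  R_titanium = L/(kA) = 0.00237/(22.2·1.15) = 9.283×10^-5 K/W
  R_perlite = L/(kA) = 0.0401/(0.0557·1.15) = 0.6260 K/W
  R_brass = L/(kA) = 5.54×10^-4/(90.7·1.15) = 5.311×10^-6 K/W
  R_copper = L/(kA) = 0.00541/(432·1.15) = 1.089×10^-5 K/W
  R_conv,out = 1/(hA) = 1/(18.9·1.15) = 0.04601 K/W
ΣR = 9.283×10^-5 + 0.6260 + 5.311×10^-6 + 1.089×10^-5 + 0.04601 = 0.6721 K/W
Q = ΔT/ΣR = (251 °C − 21.4 °C)/0.6721 = 341.6 W
From the inner boundary to the perlite/brass interface, ΣR_partial = 0.6261 K/W.
T_interface = T_in − Q·ΣR_partial = 251 °C − (341.6)(0.6261) = 37.1 °C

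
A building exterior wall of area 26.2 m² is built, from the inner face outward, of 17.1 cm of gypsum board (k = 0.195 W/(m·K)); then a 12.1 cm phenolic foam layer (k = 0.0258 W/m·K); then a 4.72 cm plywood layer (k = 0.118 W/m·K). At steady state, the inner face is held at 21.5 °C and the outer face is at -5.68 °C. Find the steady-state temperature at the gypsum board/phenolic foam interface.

T = 17.5 °C

Resistance network (inner→outer):
  R_gypsum board = L/(kA) = 0.171/(0.195·26.2) = 0.03347 K/W
  R_phenolic foam = L/(kA) = 0.121/(0.0258·26.2) = 0.1790 K/W
  R_plywood = L/(kA) = 0.0472/(0.118·26.2) = 0.01527 K/W
ΣR = 0.03347 + 0.1790 + 0.01527 = 0.2277 K/W
Q = ΔT/ΣR = (21.5 °C − -5.68 °C)/0.2277 = 119.4 W
From the inner boundary to the gypsum board/phenolic foam interface, ΣR_partial = 0.03347 K/W.
T_interface = T_in − Q·ΣR_partial = 21.5 °C − (119.4)(0.03347) = 17.5 °C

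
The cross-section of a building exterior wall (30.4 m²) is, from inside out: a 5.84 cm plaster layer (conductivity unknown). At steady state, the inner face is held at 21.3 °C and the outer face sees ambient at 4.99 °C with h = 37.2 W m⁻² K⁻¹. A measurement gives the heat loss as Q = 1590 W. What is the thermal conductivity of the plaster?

ΣR = ΔT/Q = |21.3 − 4.99|/1590 = 0.01026 K/W
Known resistances:
  R_conv,out = 1/(hA) = 1/(37.2·30.4) = 8.843×10^-4 K/W
R_plaster = ΣR − ΣR_known = 0.01026 − 8.843×10^-4 = 0.009376 K/W
L/(kA) = 0.009376 ⇒ k = 0.0584/(0.009376·30.4) = 0.205 W/m·K

k = 0.205 W/m·K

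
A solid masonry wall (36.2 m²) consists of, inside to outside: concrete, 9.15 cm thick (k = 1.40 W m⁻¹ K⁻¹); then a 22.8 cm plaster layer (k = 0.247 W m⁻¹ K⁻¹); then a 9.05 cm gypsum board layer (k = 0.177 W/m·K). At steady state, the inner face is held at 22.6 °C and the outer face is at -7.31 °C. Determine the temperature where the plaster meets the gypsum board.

T = 2.89 °C

Resistance network (inner→outer):
  R_concrete = L/(kA) = 0.0915/(1.40·36.2) = 0.001805 K/W
  R_plaster = L/(kA) = 0.228/(0.247·36.2) = 0.02550 K/W
  R_gypsum board = L/(kA) = 0.0905/(0.177·36.2) = 0.01412 K/W
ΣR = 0.001805 + 0.02550 + 0.01412 = 0.04142 K/W
Q = ΔT/ΣR = (22.6 °C − -7.31 °C)/0.04142 = 722.1 W
From the inner boundary to the plaster/gypsum board interface, ΣR_partial = 0.02730 K/W.
T_interface = T_in − Q·ΣR_partial = 22.6 °C − (722.1)(0.02730) = 2.89 °C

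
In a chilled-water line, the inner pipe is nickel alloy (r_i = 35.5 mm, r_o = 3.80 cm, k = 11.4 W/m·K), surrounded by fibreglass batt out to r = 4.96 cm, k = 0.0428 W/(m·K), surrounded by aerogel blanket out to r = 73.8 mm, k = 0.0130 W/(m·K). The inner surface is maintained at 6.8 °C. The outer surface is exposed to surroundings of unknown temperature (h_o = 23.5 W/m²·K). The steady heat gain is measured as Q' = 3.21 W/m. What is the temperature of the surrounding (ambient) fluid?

Sum the resistances:
  R'_nickel alloy = ln(0.0380/0.0355)/(2πk) = 0.06805/(2π·11.4) = 9.501×10^-4 m·K/W
  R'_fibreglass batt = ln(0.0496/0.0380)/(2πk) = 0.2664/(2π·0.0428) = 0.9906 m·K/W
  R'_aerogel blanket = ln(0.0738/0.0496)/(2πk) = 0.3974/(2π·0.0130) = 4.865 m·K/W
  R'_conv,out = 1/(2πr h) = 1/(2π·0.0738·23.5) = 0.09177 m·K/W
ΣR = 5.948 m·K/W
ΔT = Q'·ΣR = 3.21 × 5.948 = 19.09 K
Heat flows inward, so T_out = T_in + ΔT = 6.8 + 19.09 = 25.9 °C

T_out = 25.9 °C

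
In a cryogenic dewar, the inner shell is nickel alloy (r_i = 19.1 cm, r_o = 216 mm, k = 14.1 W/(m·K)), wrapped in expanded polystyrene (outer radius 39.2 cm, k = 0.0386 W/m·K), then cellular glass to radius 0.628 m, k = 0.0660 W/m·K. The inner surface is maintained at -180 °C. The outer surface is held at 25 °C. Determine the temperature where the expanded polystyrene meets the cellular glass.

T = -18.5 °C

Series thermal resistances, inner to outer:
  R_nickel alloy = (1/0.191 − 1/0.216)/(4πk) = 0.6060/(4π·14.1) = 0.003420 K/W
  R_expanded polystyrene = (1/0.216 − 1/0.392)/(4πk) = 2.079/(4π·0.0386) = 4.285 K/W
  R_cellular glass = (1/0.392 − 1/0.628)/(4πk) = 0.9587/(4π·0.0660) = 1.156 K/W
ΣR = 0.003420 + 4.285 + 1.156 = 5.444 K/W
Q = ΔT/ΣR = (-180 °C − 25 °C)/5.444 = -37.66 W
From the inner boundary to the expanded polystyrene/cellular glass interface, ΣR_partial = 4.288 K/W.
T_interface = T_in − Q·ΣR_partial = -180 °C − (-37.66)(4.288) = -18.5 °C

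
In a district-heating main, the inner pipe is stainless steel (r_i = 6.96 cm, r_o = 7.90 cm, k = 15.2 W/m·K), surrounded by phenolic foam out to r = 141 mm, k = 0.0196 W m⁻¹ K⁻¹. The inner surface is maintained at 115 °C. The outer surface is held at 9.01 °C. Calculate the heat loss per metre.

Series thermal resistances, inner to outer:
  R'_stainless steel = ln(0.0790/0.0696)/(2πk) = 0.1267/(2π·15.2) = 0.001326 m·K/W
  R'_phenolic foam = ln(0.141/0.0790)/(2πk) = 0.5793/(2π·0.0196) = 4.704 m·K/W
ΣR = 0.001326 + 4.704 = 4.705 m·K/W
Q' = ΔT/ΣR = (115 °C − 9.01 °C)/4.705 = 22.5 W/m

Q' = 22.5 W/m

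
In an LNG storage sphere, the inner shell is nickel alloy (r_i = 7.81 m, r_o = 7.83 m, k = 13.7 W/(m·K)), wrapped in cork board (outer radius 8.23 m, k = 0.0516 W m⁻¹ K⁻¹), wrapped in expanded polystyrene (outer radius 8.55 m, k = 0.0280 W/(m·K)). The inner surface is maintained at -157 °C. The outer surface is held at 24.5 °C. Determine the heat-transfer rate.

Q = 8.07 kW

Series thermal resistances, inner to outer:
  R_nickel alloy = (1/7.81 − 1/7.83)/(4πk) = 3.271×10^-4/(4π·13.7) = 1.900×10^-6 K/W
  R_cork board = (1/7.83 − 1/8.23)/(4πk) = 0.006207/(4π·0.0516) = 0.009573 K/W
  R_expanded polystyrene = (1/8.23 − 1/8.55)/(4πk) = 0.004548/(4π·0.0280) = 0.01292 K/W
ΣR = 1.900×10^-6 + 0.009573 + 0.01292 = 0.02249 K/W
Q = ΔT/ΣR = (-157 °C − 24.5 °C)/0.02249 = -8070 W
(Negative Q ⇒ heat flows inward; heat gain = 8070 W.)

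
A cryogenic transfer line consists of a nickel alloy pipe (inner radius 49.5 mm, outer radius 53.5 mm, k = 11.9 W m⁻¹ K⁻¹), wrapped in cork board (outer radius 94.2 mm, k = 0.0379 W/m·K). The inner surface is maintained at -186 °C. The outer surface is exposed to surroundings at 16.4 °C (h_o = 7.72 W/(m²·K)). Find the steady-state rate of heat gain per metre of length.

Q' = 78.0 W/m

Resistance network (inner→outer):
  R'_nickel alloy = ln(0.0535/0.0495)/(2πk) = 0.07771/(2π·11.9) = 0.001039 m·K/W
  R'_cork board = ln(0.0942/0.0535)/(2πk) = 0.5657/(2π·0.0379) = 2.376 m·K/W
  R'_conv,out = 1/(2πr h) = 1/(2π·0.0942·7.72) = 0.2189 m·K/W
ΣR = 0.001039 + 2.376 + 0.2189 = 2.596 m·K/W
Q' = ΔT/ΣR = (-186 °C − 16.4 °C)/2.596 = -78.0 W/m
(Negative Q' ⇒ heat flows inward; heat gain = 78.0 W/m.)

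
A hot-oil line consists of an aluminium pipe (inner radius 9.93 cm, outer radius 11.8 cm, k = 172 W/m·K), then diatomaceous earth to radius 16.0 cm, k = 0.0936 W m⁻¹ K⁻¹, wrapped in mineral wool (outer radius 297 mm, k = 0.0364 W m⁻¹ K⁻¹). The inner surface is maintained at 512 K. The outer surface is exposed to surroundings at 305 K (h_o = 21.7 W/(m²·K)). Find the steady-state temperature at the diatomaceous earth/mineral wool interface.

Resistance network (inner→outer):
  R'_aluminium = ln(0.118/0.0993)/(2πk) = 0.1725/(2π·172) = 1.597×10^-4 m·K/W
  R'_diatomaceous earth = ln(0.160/0.118)/(2πk) = 0.3045/(2π·0.0936) = 0.5177 m·K/W
  R'_mineral wool = ln(0.297/0.160)/(2πk) = 0.6186/(2π·0.0364) = 2.705 m·K/W
  R'_conv,out = 1/(2πr h) = 1/(2π·0.297·21.7) = 0.02469 m·K/W
ΣR = 1.597×10^-4 + 0.5177 + 2.705 + 0.02469 = 3.248 m·K/W
Q' = ΔT/ΣR = (512 K − 305 K)/3.248 = 63.73 W/m
From the inner boundary to the diatomaceous earth/mineral wool interface, ΣR_partial = 0.5179 m·K/W.
T_interface = T_in − Q'·ΣR_partial = 512 K − (63.73)(0.5179) = 479 K

T = 479 K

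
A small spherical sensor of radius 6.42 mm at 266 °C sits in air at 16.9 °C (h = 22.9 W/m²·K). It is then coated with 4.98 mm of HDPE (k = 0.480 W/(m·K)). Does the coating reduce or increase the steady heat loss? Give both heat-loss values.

increases: 2.95 → 6.55 W

Critical radius for a sphere: r_cr = 2k/h = 0.0419 m = 4.19 cm.
Outer radius after coating: r₂ = 0.00642 + 0.00498 = 0.01140 m.
Since r₁ < r_cr and r₂ ≤ r_cr, the coating moves toward the maximum at r_cr — heat loss rises.
Bare: R = 1/(4πr₁²h) = 84.31 K/W; Q = 249.1/84.31 = 2.95 W.
Coated: R = R_cond + R_conv = 38.02 K/W; Q = 249.1/38.02 = 6.55 W.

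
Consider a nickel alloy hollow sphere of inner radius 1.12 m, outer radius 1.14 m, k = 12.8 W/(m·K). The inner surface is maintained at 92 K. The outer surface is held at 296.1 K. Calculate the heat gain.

Q = 4πk·ΔT/(1/r₁ − 1/r₂) = 4π × 12.8 × 204.1 / (1/1.12 − 1/1.14) = 2.10×10^6 W

Q = 2100 kW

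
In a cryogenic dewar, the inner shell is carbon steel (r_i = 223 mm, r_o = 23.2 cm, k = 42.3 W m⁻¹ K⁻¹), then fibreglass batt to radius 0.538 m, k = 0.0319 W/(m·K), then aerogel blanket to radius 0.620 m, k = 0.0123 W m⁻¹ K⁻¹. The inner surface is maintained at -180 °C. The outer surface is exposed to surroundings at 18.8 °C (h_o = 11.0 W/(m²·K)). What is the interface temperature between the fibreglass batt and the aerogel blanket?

T = -22.6 °C

Treat each layer as a resistance in series:
  R_carbon steel = (1/0.223 − 1/0.232)/(4πk) = 0.1740/(4π·42.3) = 3.273×10^-4 K/W
  R_fibreglass batt = (1/0.232 − 1/0.538)/(4πk) = 2.452/(4π·0.0319) = 6.116 K/W
  R_aerogel blanket = (1/0.538 − 1/0.620)/(4πk) = 0.2458/(4π·0.0123) = 1.590 K/W
  R_conv,out = 1/(4πr²h) = 1/(4π·0.620²·11.0) = 0.01882 K/W
ΣR = 3.273×10^-4 + 6.116 + 1.590 + 0.01882 = 7.725 K/W
Q = ΔT/ΣR = (-180 °C − 18.8 °C)/7.725 = -25.73 W
From the inner boundary to the fibreglass batt/aerogel blanket interface, ΣR_partial = 6.116 K/W.
T_interface = T_in − Q·ΣR_partial = -180 °C − (-25.73)(6.116) = -22.6 °C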